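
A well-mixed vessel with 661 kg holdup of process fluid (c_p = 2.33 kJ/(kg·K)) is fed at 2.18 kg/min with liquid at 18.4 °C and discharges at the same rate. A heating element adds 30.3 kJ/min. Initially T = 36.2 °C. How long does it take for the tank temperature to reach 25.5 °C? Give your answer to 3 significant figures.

M c_p dT/dt = ṁ c_p (T_in − T) + Q̇.
τ = M/ṁ = 303.21 min; T_ss = T_in + Q̇/(ṁ c_p) = 24.365 °C.
T(t) = T_ss + (T₀ − T_ss) e^(−t/τ). Set T = 25.5:
e^(−t/τ) = (25.5 − 24.365)/(36.2 − 24.365) = 0.095881
t = −303.21 · ln(0.095881) = 710.92 min.

711 min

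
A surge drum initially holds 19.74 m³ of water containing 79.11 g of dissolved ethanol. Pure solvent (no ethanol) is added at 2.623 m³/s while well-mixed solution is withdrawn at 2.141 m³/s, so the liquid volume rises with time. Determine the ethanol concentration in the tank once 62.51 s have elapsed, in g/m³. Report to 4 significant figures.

0.02586 g/m³

Let m(t) be the amount of ethanol. Volume: V(t) = V₀ + (Q_in − Q_out) t = 19.74 + 0.482000 t; V(62.51) = 49.8698 m³.
Solute balance: dm/dt = 0 − Q_out C = −Q_out m/V(t).
dm/m = −Q_out dt/(V₀ + 0.482000 t); integrating gives ln(m/m₀) = −(Q_out/(Q_in−Q_out)) ln(V/V₀).
m = m₀ (V₀/V)^(Q_out/(Q_in−Q_out)) = 79.11 × (19.74/49.8698)^(4.44191) = 1.28945 g.
C = m/V = 1.28945/49.8698 = 0.0258563 g/m³.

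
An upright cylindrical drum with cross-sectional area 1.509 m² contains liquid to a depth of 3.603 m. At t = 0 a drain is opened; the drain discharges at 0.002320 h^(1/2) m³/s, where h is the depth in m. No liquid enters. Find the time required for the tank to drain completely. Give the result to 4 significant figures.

With no inflow, A dh/dt = −0.002320 √h.
∫ h^(−1/2) dh = −(0.002320/A) ∫ dt, giving 2√h = 2√h₀ − (0.002320/A) t.
Set h = 0: 2√h₀ = (0.002320/A) t_empty ⇒ t_empty = 2A√h₀/0.002320.
t_empty = 2·1.509·√3.603/0.002320 = 3.01800·1.89816/0.002320 = 2469.24 s.

2469 s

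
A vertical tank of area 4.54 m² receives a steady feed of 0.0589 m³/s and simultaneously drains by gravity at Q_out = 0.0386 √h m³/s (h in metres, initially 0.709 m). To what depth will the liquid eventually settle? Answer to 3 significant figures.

2.33 m

Accumulation of liquid (constant cross-section A): A dh/dt = Q_in − 0.0386 √h. At steady state dh/dt = 0:
Q_in = 0.0386 √h_ss ⇒ √h_ss = 0.0589/0.0386 = 1.5259.
h_ss = 1.5259² = 2.3284 m. (Since h₀ = 0.709 m < h_ss, the level will rise toward this value.)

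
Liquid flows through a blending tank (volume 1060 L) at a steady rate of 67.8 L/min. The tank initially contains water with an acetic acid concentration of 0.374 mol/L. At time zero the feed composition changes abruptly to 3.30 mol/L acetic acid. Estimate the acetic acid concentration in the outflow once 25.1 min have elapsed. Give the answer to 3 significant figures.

Accumulation = in − out for the solute gives V dC/dt = Q(C_in − C).
Rewrite as dC/dt + C/τ = C_in/τ, τ = V/Q = 15.634 min.
C approaches C_in exponentially: C(t) = C_in + (C₀ − C_in) e^(−t/τ).
C(25.1) = 3.30 + (0.374 − 3.30)·e^(−25.1/15.634) = 3.30 + (-2.9260)·0.20080 = 2.7125 mol/L.

2.71 mol/L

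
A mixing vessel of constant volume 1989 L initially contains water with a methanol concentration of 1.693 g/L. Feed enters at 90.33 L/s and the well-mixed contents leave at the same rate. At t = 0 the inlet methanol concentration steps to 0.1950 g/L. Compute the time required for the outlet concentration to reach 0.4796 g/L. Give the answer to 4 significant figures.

36.57 s

Mass balance on the solute (V constant): V dC/dt = Q(C_in − C), so τ = V/Q = 22.0193 s.
C(t) = C_in + (C₀ − C_in) e^(−t/τ). Set C = 0.4796 and solve for t:
e^(−t/τ) = (C − C_in)/(C₀ − C_in) = (0.4796 − 0.1950)/(1.693 − 0.1950) = 0.189987
t = −τ ln(…) = 22.0193 × 1.66080 = 36.5696 s.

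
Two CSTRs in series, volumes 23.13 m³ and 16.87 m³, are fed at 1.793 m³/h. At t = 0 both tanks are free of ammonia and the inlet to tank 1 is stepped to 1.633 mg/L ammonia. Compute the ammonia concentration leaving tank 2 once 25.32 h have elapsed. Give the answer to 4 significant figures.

Time constants: τᵢ = Vᵢ/Q for each well-mixed tank.
τ₁ = 23.13/1.793 = 12.9002 h; τ₂ = 16.87/1.793 = 9.40881 h.
Solving the cascade with C₁(0)=C₂(0)=0 gives C₂(t) = C_in[1 − (τ₁ e^(−t/τ₁) − τ₂ e^(−t/τ₂))/(τ₁ − τ₂)].
At t = 25.32: e^(−t/τ₁) = 0.140469, e^(−t/τ₂) = 0.0678067.
C₂ = 1.633·[1 − (12.9002·0.140469 − 9.40881·0.0678067)/(3.49136)] = 1.633·0.663713 = 1.08384 mg/L.

1.084 mg/L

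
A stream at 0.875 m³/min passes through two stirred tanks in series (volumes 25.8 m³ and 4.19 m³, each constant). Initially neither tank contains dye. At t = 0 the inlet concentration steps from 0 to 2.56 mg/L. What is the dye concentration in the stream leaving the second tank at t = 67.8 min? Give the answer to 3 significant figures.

2.25 mg/L

Each tank obeys Vᵢ dCᵢ/dt = Q(Cᵢ₋₁ − Cᵢ), so τᵢ = Vᵢ/Q.
τ₁ = 25.8/0.875 = 29.486 min; τ₂ = 4.19/0.875 = 4.7886 min.
Solving the cascade with C₁(0)=C₂(0)=0 gives C₂(t) = C_in[1 − (τ₁ e^(−t/τ₁) − τ₂ e^(−t/τ₂))/(τ₁ − τ₂)].
At t = 67.8: e^(−t/τ₁) = 0.10032, e^(−t/τ₂) = 7.0950e-07.
C₂ = 2.56·[1 − (29.486·0.10032 − 4.7886·7.0950e-07)/(24.697)] = 2.56·0.88023 = 2.2534 mg/L.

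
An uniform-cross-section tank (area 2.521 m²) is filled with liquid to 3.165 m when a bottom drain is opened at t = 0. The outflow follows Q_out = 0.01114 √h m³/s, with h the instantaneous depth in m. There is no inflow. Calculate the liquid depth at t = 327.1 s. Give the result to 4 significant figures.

Unsteady balance on liquid volume: A dh/dt = −0.01114 √h.
This is separable: 2 d(√h)/dt = −0.01114/A, so √h = √h₀ − (0.01114/(2A)) t.
√h = √3.165 − 0.01114·327.1/(2·2.521) = 1.77904 − 0.722708 = 1.05634.
h = 1.05634² = 1.11585 m.

1.116 m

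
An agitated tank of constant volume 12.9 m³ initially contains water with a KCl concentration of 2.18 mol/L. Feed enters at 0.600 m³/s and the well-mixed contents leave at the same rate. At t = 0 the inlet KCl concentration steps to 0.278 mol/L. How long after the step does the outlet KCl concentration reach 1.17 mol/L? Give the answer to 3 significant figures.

16.3 s

Species balance: V dC/dt = Q(C_in − C) ⇒ τ = V/Q = 21.500 s.
C(t) = C_in + (C₀ − C_in) e^(−t/τ). Set C = 1.17 and solve for t:
e^(−t/τ) = (C − C_in)/(C₀ − C_in) = (1.17 − 0.278)/(2.18 − 0.278) = 0.46898
t = −τ ln(…) = 21.500 × 0.75720 = 16.280 s.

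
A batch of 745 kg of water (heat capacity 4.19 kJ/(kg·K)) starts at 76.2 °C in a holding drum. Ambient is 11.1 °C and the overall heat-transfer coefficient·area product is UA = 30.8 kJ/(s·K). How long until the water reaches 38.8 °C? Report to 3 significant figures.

86.6 s

M c_p dT/dt = −UA(T − T_amb).
τ = M c_p/UA = 101.35 s; T_ss = T_amb = 11.100 °C.
T(t) = T_ss + (T₀ − T_ss)e^(−t/τ); set T = 38.8:
t = −τ ln[(T − T_ss)/(T₀ − T_ss)] = −101.35 · ln(0.42550) = 86.602 s.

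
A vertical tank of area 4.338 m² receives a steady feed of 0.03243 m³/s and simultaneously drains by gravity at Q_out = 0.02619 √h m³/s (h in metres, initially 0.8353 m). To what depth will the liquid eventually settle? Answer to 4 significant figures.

Accumulation of liquid (constant cross-section A): A dh/dt = Q_in − 0.02619 √h. At steady state dh/dt = 0:
Q_in = 0.02619 √h_ss ⇒ √h_ss = 0.03243/0.02619 = 1.23826.
h_ss = 1.23826² = 1.53329 m. (Since h₀ = 0.8353 m < h_ss, the level will rise toward this value.)

1.533 m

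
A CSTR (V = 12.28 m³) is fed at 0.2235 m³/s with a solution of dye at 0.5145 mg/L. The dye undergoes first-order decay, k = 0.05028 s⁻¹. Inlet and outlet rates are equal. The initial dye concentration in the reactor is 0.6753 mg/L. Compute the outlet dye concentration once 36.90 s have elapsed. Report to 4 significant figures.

Species balance: V dC/dt = Q C_in − Q C − k V C.
dC/dt = (Q/V) C_in − (Q/V + k) C; effective rate a = Q/V + k = 0.0182003 + 0.05028 = 0.0684803 s⁻¹.
C_ss = Q C_in/(Q + kV) = 0.136741 mg/L; C(t) = C_ss + (C₀ − C_ss) e^(−a t).
C(36.90) = 0.136741 + (0.538559)·e^(−0.0684803·36.90) = 0.136741 + (0.538559)·0.0799044 = 0.179774 mg/L.

0.1798 mg/L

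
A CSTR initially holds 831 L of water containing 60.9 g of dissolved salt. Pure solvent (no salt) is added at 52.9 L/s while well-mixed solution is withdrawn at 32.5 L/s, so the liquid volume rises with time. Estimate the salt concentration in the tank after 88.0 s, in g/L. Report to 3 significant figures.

Let m(t) be the amount of salt. Volume: V(t) = V₀ + (Q_in − Q_out) t = 831 + 20.400 t; V(88.0) = 2626.2 L.
Species balance (pure solvent in): dm/dt = −Q_out · m/V(t).
dm/m = −Q_out dt/(V₀ + 20.400 t); integrating gives ln(m/m₀) = −(Q_out/(Q_in−Q_out)) ln(V/V₀).
m = m₀ (V₀/V)^(Q_out/(Q_in−Q_out)) = 60.9 × (831/2626.2)^(1.5931) = 9.7383 g.
C = m/V = 9.7383/2626.2 = 0.0037081 g/L.

0.00371 g/L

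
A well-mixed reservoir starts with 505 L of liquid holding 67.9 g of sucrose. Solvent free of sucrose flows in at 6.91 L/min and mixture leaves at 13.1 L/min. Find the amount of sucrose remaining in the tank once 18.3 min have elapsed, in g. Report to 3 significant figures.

39.7 g

Total volume: dV/dt = Q_in − Q_out = -6.1900 L/min, so V(t) = 505 − 6.1900 t and V(18.3) = 391.72 L.
Solute balance: dm/dt = 0 − Q_out C = −Q_out m/V(t).
Separate: dm/m = −Q_out dt/V(t) ⇒ ln(m/m₀) = −(Q_out/(Q_in−Q_out)) ln(V/V₀).
m = m₀ (V₀/V)^(Q_out/(Q_in−Q_out)) = 67.9 × (505/391.72)^(-2.1163) = 39.666 g.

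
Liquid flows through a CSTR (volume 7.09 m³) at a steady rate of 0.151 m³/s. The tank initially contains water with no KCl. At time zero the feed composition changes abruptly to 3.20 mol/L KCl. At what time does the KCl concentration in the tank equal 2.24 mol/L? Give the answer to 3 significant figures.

Species balance: V dC/dt = Q(C_in − C) ⇒ τ = V/Q = 46.954 s.
C(t) = C_in + (C₀ − C_in) e^(−t/τ). Set C = 2.24 and solve for t:
e^(−t/τ) = (C − C_in)/(C₀ − C_in) = (2.24 − 3.20)/(0 − 3.20) = 0.30000
t = −τ ln(…) = 46.954 × 1.2040 = 56.531 s.

56.5 s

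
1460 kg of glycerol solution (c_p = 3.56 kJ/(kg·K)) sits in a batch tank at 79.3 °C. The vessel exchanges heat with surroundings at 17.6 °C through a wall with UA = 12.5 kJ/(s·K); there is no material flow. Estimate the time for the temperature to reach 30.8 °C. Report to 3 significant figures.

M c_p dT/dt = −UA(T − T_amb).
τ = M c_p/UA = 415.81 s; T_ss = T_amb = 17.600 °C.
T(t) = T_ss + (T₀ − T_ss)e^(−t/τ); set T = 30.8:
t = −τ ln[(T − T_ss)/(T₀ − T_ss)] = −415.81 · ln(0.21394) = 641.20 s.

641 s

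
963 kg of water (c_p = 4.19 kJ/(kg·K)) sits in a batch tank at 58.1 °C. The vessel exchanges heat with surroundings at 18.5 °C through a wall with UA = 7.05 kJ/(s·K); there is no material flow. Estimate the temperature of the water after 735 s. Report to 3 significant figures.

29.5 °C

Lumped-capacitance energy balance: M c_p dT/dt = UA(T_amb − T).
dT/dt = (T_ss − T)/τ with T_ss = T_amb = 18.500 °C, τ = M c_p/UA = 963·4.19/7.05 = 572.34 s.
Integrating: T(t) = T_ss + (T₀ − T_ss) e^(−t/τ).
T(735) = 18.500 + (39.600)·0.27687 = 29.464 °C.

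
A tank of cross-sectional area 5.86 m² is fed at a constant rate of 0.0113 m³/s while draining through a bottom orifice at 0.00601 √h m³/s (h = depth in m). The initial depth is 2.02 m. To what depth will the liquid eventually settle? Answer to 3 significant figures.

3.54 m

Accumulation of liquid (constant cross-section A): A dh/dt = Q_in − 0.00601 √h. At steady state dh/dt = 0:
Q_in = 0.00601 √h_ss ⇒ √h_ss = 0.0113/0.00601 = 1.8802.
h_ss = 1.8802² = 3.5352 m. (Since h₀ = 2.02 m < h_ss, the level will rise toward this value.)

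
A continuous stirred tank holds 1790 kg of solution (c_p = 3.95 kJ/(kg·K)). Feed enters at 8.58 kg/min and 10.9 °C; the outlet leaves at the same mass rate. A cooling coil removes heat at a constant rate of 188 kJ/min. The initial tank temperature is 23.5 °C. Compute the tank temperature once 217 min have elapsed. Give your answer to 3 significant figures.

11.8 °C

Energy balance: M c_p dT/dt = ṁ c_p (T_in − T) − 188.
Rearrange: dT/dt = (T_ss − T)/τ with τ = M/ṁ = 208.62 min and T_ss = T_in − Q̇/(ṁ c_p) = 5.3528 °C.
Solution: T(t) = T_ss + (T₀ − T_ss) e^(−t/τ).
T(217) = 5.3528 + (18.147)·e^(−217/208.62) = 5.3528 + (18.147)·0.35340 = 11.766 °C.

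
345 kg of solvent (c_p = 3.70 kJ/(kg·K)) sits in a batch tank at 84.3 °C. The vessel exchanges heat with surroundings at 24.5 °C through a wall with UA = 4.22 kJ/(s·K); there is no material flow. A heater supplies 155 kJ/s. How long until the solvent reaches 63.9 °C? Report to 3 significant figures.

652 s

Energy balance: M c_p dT/dt = −UA(T − T_amb) + Q̇.
τ = M c_p/UA = 302.49 s; T_ss = T_amb + Q̇/UA = 24.5 + 155/4.22 = 61.230 °C.
T(t) = T_ss + (T₀ − T_ss)e^(−t/τ); set T = 63.9:
t = −τ ln[(T − T_ss)/(T₀ − T_ss)] = −302.49 · ln(0.11574) = 652.29 s.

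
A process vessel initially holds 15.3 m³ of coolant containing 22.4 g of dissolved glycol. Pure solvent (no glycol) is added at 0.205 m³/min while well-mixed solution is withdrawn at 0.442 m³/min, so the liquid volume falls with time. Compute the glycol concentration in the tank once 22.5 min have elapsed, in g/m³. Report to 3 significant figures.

Total volume: dV/dt = Q_in − Q_out = -0.23700 m³/min, so V(t) = 15.3 − 0.23700 t and V(22.5) = 9.9675 m³.
Species balance (pure solvent in): dm/dt = −Q_out · m/V(t).
dm/m = −Q_out dt/(V₀ − 0.23700 t); integrating gives ln(m/m₀) = −(Q_out/(Q_in−Q_out)) ln(V/V₀).
m = m₀ (V₀/V)^(Q_out/(Q_in−Q_out)) = 22.4 × (15.3/9.9675)^(-1.8650) = 10.073 g.
C = m/V = 10.073/9.9675 = 1.0106 g/m³.

1.01 g/m³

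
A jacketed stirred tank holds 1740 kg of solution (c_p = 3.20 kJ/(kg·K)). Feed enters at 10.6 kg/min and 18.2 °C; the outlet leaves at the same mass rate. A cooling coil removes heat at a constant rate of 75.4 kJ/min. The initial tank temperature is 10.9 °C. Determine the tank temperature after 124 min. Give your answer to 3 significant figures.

13.6 °C

Unsteady energy balance on the tank contents: M c_p dT/dt = ṁ c_p (T_in − T) − 75.4.
τ = M/ṁ = 164.15 min; T_ss = T_in − Q̇/(ṁ c_p) = 18.2 − 75.4/(10.6·3.20) = 15.977 °C.
Integrating: T(t) = T_ss + (T₀ − T_ss) e^(−t/τ).
T(124) = 15.977 + (-5.0771)·e^(−124/164.15) = 15.977 + (-5.0771)·0.46982 = 13.592 °C.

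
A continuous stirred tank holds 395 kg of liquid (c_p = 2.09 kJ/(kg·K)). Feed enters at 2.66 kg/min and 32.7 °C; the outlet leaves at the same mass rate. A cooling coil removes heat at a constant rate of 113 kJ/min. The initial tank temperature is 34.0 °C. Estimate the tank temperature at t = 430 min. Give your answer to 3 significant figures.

13.6 °C

Unsteady energy balance on the tank contents: M c_p dT/dt = ṁ c_p (T_in − T) − 113.
τ = M/ṁ = 148.50 min; T_ss = T_in − Q̇/(ṁ c_p) = 32.7 − 113/(2.66·2.09) = 12.374 °C.
Integrating: T(t) = T_ss + (T₀ − T_ss) e^(−t/τ).
T(430) = 12.374 + (21.626)·e^(−430/148.50) = 12.374 + (21.626)·0.055261 = 13.569 °C.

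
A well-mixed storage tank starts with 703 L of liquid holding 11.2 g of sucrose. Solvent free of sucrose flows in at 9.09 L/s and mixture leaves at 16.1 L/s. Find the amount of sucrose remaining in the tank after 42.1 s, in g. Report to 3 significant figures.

Let m(t) be the amount of sucrose. Volume: V(t) = V₀ + (Q_in − Q_out) t = 703 − 7.0100 t; V(42.1) = 407.88 L.
No sucrose enters, so dm/dt = −Q_out · (m/V).
Separate: dm/m = −Q_out dt/V(t) ⇒ ln(m/m₀) = −(Q_out/(Q_in−Q_out)) ln(V/V₀).
m = m₀ (V₀/V)^(Q_out/(Q_in−Q_out)) = 11.2 × (703/407.88)^(-2.2967) = 3.2079 g.

3.21 g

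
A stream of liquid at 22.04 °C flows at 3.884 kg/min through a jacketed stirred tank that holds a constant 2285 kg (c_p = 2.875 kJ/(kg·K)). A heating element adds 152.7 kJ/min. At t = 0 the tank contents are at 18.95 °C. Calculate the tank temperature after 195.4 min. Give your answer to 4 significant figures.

First-law balance (no shaft work): M c_p dT/dt = ṁ c_p (T_in − T) + 152.7.
Rearrange: dT/dt = (T_ss − T)/τ with τ = M/ṁ = 588.311 min and T_ss = T_in + Q̇/(ṁ c_p) = 35.7148 °C.
T approaches T_ss exponentially: T(t) = T_ss + (T₀ − T_ss) e^(−t/τ).
T(195.4) = 35.7148 + (-16.7648)·e^(−195.4/588.311) = 35.7148 + (-16.7648)·0.717389 = 23.6879 °C.

23.69 °C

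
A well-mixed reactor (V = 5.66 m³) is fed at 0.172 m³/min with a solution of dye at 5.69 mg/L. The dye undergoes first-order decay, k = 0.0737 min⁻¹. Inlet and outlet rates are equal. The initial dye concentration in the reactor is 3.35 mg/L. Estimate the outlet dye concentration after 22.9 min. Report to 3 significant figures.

V dC/dt = Q(C_in − C) − k V C.
This is linear with rate a = Q/V + k = 0.10409 min⁻¹.
C_ss = Q C_in/(Q + kV) = 1.6612 mg/L; C(t) = C_ss + (C₀ − C_ss) e^(−a t).
C(22.9) = 1.6612 + (1.6888)·e^(−0.10409·22.9) = 1.6612 + (1.6888)·0.092215 = 1.8169 mg/L.

1.82 mg/L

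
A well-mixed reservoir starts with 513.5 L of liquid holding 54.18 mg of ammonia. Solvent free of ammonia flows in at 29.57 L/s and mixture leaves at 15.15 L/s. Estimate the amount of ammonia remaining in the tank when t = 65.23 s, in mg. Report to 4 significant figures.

Let m(t) be the amount of ammonia. Volume: V(t) = V₀ + (Q_in − Q_out) t = 513.5 + 14.4200 t; V(65.23) = 1454.12 L.
No ammonia enters, so dm/dt = −Q_out · (m/V).
dm/m = −Q_out dt/(V₀ + 14.4200 t); integrating gives ln(m/m₀) = −(Q_out/(Q_in−Q_out)) ln(V/V₀).
m = m₀ (V₀/V)^(Q_out/(Q_in−Q_out)) = 54.18 × (513.5/1454.12)^(1.05062) = 18.1508 mg.

18.15 mg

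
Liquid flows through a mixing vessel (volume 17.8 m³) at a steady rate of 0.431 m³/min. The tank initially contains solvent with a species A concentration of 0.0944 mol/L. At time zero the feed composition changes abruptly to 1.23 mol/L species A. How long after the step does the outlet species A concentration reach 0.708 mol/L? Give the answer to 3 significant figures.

Species balance: V dC/dt = Q(C_in − C) ⇒ τ = V/Q = 41.299 min.
C(t) = C_in + (C₀ − C_in) e^(−t/τ). Set C = 0.708 and solve for t:
e^(−t/τ) = (C − C_in)/(C₀ − C_in) = (0.708 − 1.23)/(0.0944 − 1.23) = 0.45967
t = −τ ln(…) = 41.299 × 0.77725 = 32.100 min.

32.1 min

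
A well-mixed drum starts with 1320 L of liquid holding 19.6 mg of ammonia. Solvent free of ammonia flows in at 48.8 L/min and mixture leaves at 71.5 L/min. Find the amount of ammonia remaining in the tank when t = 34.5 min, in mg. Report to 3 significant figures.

1.15 mg

Total volume: dV/dt = Q_in − Q_out = -22.700 L/min, so V(t) = 1320 − 22.700 t and V(34.5) = 536.85 L.
Solute balance: dm/dt = 0 − Q_out C = −Q_out m/V(t).
Separate: dm/m = −Q_out dt/V(t) ⇒ ln(m/m₀) = −(Q_out/(Q_in−Q_out)) ln(V/V₀).
m = m₀ (V₀/V)^(Q_out/(Q_in−Q_out)) = 19.6 × (1320/536.85)^(-3.1498) = 1.1523 mg.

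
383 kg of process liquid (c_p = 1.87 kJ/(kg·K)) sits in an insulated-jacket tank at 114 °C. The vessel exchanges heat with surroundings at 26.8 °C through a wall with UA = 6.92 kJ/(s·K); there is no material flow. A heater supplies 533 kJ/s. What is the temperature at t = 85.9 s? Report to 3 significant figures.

M c_p dT/dt = −UA(T − T_amb) + Q̇.
dT/dt = (T_ss − T)/τ with T_ss = T_amb + Q̇/UA = 26.8 + 533/6.92 = 103.82 °C, τ = M c_p/UA = 383·1.87/6.92 = 103.50 s.
Integrating: T(t) = T_ss + (T₀ − T_ss) e^(−t/τ).
T(85.9) = 103.82 + (10.177)·0.43607 = 108.26 °C.

108 °C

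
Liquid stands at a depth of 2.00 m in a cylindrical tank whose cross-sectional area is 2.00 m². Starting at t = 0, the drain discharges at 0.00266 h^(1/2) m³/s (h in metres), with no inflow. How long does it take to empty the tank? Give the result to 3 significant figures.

2130 s

A dh/dt = −Q_out = −0.00266 √h.
This is separable: 2 d(√h)/dt = −0.00266/A, so √h = √h₀ − (0.00266/(2A)) t.
Tank is empty when √h = 0: t_empty = 2A√h₀/0.00266.
t_empty = 2·2.00·√2.00/0.00266 = 4.0000·1.4142/0.00266 = 2126.6 s.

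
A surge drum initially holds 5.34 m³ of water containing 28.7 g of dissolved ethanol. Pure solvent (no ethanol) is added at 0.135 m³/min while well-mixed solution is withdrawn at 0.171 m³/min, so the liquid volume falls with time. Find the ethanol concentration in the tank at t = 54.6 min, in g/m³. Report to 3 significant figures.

0.961 g/m³

Let m(t) be the amount of ethanol. Volume: V(t) = V₀ + (Q_in − Q_out) t = 5.34 − 0.036000 t; V(54.6) = 3.3744 m³.
Solute balance: dm/dt = 0 − Q_out C = −Q_out m/V(t).
Separate: dm/m = −Q_out dt/V(t) ⇒ ln(m/m₀) = −(Q_out/(Q_in−Q_out)) ln(V/V₀).
m = m₀ (V₀/V)^(Q_out/(Q_in−Q_out)) = 28.7 × (5.34/3.3744)^(-4.7500) = 3.2434 g.
C = m/V = 3.2434/3.3744 = 0.96117 g/m³.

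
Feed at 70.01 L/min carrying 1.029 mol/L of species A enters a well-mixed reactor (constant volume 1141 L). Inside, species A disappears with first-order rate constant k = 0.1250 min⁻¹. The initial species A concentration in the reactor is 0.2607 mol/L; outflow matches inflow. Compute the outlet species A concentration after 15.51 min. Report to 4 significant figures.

Species balance: V dC/dt = Q C_in − Q C − k V C.
This is linear with rate a = Q/V + k = 0.186358 min⁻¹.
C_ss = Q C_in/(Q + kV) = 0.338798 mol/L; C(t) = C_ss + (C₀ − C_ss) e^(−a t).
C(15.51) = 0.338798 + (-0.0780979)·e^(−0.186358·15.51) = 0.338798 + (-0.0780979)·0.0555529 = 0.334459 mol/L.

0.3345 mol/L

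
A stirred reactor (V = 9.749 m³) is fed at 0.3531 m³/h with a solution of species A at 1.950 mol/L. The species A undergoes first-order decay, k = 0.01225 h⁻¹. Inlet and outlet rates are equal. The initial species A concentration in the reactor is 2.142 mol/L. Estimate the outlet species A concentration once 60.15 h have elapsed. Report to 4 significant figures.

Accumulation = in − out − consumed: V dC/dt = Q C_in − Q C − k V C.
dC/dt = (Q/V) C_in − (Q/V + k) C; effective rate a = Q/V + k = 0.0362191 + 0.01225 = 0.0484691 h⁻¹.
C_ss = Q C_in/(Q + kV) = 1.45716 mol/L; C(t) = C_ss + (C₀ − C_ss) e^(−a t).
C(60.15) = 1.45716 + (0.684840)·e^(−0.0484691·60.15) = 1.45716 + (0.684840)·0.0541815 = 1.49427 mol/L.

1.494 mol/L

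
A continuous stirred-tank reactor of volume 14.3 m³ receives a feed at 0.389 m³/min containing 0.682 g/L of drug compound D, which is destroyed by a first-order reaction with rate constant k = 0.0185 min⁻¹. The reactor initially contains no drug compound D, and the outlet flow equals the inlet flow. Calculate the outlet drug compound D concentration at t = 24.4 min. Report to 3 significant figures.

Accumulation = in − out − consumed: V dC/dt = Q C_in − Q C − k V C.
This is linear with rate a = Q/V + k = 0.045703 min⁻¹.
C_ss = Q C_in/(Q + kV) = 0.40593 g/L; C(t) = C_ss + (C₀ − C_ss) e^(−a t).
C(24.4) = 0.40593 + (-0.40593)·e^(−0.045703·24.4) = 0.40593 + (-0.40593)·0.32787 = 0.27284 g/L.

0.273 g/L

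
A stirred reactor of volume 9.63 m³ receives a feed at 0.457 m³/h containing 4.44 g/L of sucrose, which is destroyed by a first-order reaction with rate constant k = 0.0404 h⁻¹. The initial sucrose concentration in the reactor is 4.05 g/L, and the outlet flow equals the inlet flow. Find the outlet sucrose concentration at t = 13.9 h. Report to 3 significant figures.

Species balance: V dC/dt = Q C_in − Q C − k V C.
This is linear with rate a = Q/V + k = 0.087856 h⁻¹.
C_ss = Q C_in/(Q + kV) = 2.3983 g/L; C(t) = C_ss + (C₀ − C_ss) e^(−a t).
C(13.9) = 2.3983 + (1.6517)·e^(−0.087856·13.9) = 2.3983 + (1.6517)·0.29488 = 2.8853 g/L.

2.89 g/L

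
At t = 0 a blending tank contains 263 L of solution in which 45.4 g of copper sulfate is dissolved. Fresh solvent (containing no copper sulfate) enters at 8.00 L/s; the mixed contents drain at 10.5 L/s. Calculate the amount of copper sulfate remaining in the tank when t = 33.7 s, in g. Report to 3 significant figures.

8.97 g

Let m(t) be the amount of copper sulfate. Volume: V(t) = V₀ + (Q_in − Q_out) t = 263 − 2.5000 t; V(33.7) = 178.75 L.
Solute balance: dm/dt = 0 − Q_out C = −Q_out m/V(t).
dm/m = −Q_out dt/(V₀ − 2.5000 t); integrating gives ln(m/m₀) = −(Q_out/(Q_in−Q_out)) ln(V/V₀).
m = m₀ (V₀/V)^(Q_out/(Q_in−Q_out)) = 45.4 × (263/178.75)^(-4.2000) = 8.9676 g.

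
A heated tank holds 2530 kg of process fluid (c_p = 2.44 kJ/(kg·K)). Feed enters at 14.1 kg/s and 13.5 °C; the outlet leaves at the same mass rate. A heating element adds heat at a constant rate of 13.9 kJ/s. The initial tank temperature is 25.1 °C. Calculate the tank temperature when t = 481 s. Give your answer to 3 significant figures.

Energy balance: M c_p dT/dt = ṁ c_p (T_in − T) + 13.9.
Rearrange: dT/dt = (T_ss − T)/τ with τ = M/ṁ = 179.43 s and T_ss = T_in + Q̇/(ṁ c_p) = 13.904 °C.
Solution: T(t) = T_ss + (T₀ − T_ss) e^(−t/τ).
T(481) = 13.904 + (11.196)·e^(−481/179.43) = 13.904 + (11.196)·0.068517 = 14.671 °C.

14.7 °C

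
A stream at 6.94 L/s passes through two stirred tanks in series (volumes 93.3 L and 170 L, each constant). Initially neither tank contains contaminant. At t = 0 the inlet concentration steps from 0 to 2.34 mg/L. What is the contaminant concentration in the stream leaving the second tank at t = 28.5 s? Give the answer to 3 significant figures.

1.06 mg/L

Each tank obeys Vᵢ dCᵢ/dt = Q(Cᵢ₋₁ − Cᵢ), so τᵢ = Vᵢ/Q.
τ₁ = 93.3/6.94 = 13.444 s; τ₂ = 170/6.94 = 24.496 s.
Solving the cascade with C₁(0)=C₂(0)=0 gives C₂(t) = C_in[1 − (τ₁ e^(−t/τ₁) − τ₂ e^(−t/τ₂))/(τ₁ − τ₂)].
At t = 28.5: e^(−t/τ₁) = 0.12004, e^(−t/τ₂) = 0.31240.
C₂ = 2.34·[1 − (13.444·0.12004 − 24.496·0.31240)/(-11.052)] = 2.34·0.45361 = 1.0614 mg/L.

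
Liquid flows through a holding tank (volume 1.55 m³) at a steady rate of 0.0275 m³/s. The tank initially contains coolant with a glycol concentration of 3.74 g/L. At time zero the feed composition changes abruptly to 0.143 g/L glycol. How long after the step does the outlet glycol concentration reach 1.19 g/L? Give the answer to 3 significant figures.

Unsteady species balance (constant V, well mixed): V dC/dt = Q(C_in − C), so τ = V/Q = 56.364 s.
C(t) = C_in + (C₀ − C_in) e^(−t/τ). Set C = 1.19 and solve for t:
e^(−t/τ) = (C − C_in)/(C₀ − C_in) = (1.19 − 0.143)/(3.74 − 0.143) = 0.29108
t = −τ ln(…) = 56.364 × 1.2342 = 69.562 s.

69.6 s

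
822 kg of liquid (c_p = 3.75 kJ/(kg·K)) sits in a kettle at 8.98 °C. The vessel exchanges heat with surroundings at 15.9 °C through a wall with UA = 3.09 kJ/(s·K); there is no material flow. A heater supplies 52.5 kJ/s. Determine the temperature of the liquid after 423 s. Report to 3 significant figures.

17.2 °C

First-law balance (no shaft work): M c_p dT/dt = −UA(T − T_amb) + Q̇.
dT/dt = (T_ss − T)/τ with T_ss = T_amb + Q̇/UA = 15.9 + 52.5/3.09 = 32.890 °C, τ = M c_p/UA = 822·3.75/3.09 = 997.57 s.
Integrating: T(t) = T_ss + (T₀ − T_ss) e^(−t/τ).
T(423) = 32.890 + (-23.910)·0.65440 = 17.243 °C.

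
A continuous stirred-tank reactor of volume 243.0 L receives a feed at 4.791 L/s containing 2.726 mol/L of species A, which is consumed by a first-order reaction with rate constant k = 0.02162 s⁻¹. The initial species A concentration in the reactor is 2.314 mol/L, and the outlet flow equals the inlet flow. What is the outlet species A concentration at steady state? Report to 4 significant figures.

1.300 mol/L

Accumulation = in − out − consumed: V dC/dt = Q C_in − Q C − k V C.
Steady state (dC/dt = 0): C_ss = Q C_in/(Q + kV) = C_in/(1 + kV/Q).
C_ss = 4.791·2.726/(4.791 + 0.02162·243.0) = 13.0603/10.0447 = 1.30022 mol/L.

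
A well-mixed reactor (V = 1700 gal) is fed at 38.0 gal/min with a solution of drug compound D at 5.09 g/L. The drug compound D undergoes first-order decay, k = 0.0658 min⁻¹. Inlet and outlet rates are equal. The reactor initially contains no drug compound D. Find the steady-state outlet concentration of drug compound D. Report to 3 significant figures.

1.29 g/L

Species balance: V dC/dt = Q C_in − Q C − k V C.
Steady state (dC/dt = 0): C_ss = Q C_in/(Q + kV) = C_in/(1 + kV/Q).
C_ss = 38.0·5.09/(38.0 + 0.0658·1700) = 193.42/149.86 = 1.2907 g/L.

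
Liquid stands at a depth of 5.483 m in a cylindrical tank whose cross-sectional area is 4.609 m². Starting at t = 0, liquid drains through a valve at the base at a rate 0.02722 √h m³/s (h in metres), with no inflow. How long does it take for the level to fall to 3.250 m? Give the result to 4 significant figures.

182.5 s

A dh/dt = −Q_out = −0.02722 √h.
This is separable: 2 d(√h)/dt = −0.02722/A, so √h = √h₀ − (0.02722/(2A)) t.
t = 2A(√h₀ − √h)/0.02722 = 2·4.609·(√5.483 − √3.250)/0.02722
  = 9.21800 × (2.34158 − 1.80278) / 0.02722 = 182.465 s.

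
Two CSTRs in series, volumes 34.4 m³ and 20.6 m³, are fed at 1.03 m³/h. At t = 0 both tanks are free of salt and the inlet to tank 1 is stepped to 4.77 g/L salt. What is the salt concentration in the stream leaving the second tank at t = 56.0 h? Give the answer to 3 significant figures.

2.98 g/L

Time constants: τᵢ = Vᵢ/Q for each well-mixed tank.
τ₁ = 34.4/1.03 = 33.398 h; τ₂ = 20.6/1.03 = 20.000 h.
Tank 1: C₁ = C_in(1 − e^(−t/τ₁)). Tank 2 (τ₁ ≠ τ₂): C₂ = C_in[1 − (τ₁ e^(−t/τ₁) − τ₂ e^(−t/τ₂))/(τ₁ − τ₂)].
At t = 56.0: e^(−t/τ₁) = 0.18698, e^(−t/τ₂) = 0.060810.
C₂ = 4.77·[1 − (33.398·0.18698 − 20.000·0.060810)/(13.398)] = 4.77·0.62467 = 2.9797 g/L.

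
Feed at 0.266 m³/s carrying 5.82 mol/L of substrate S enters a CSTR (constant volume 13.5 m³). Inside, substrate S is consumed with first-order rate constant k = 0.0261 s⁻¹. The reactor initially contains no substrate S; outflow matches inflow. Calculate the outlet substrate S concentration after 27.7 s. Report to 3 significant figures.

Species balance: V dC/dt = Q C_in − Q C − k V C.
dC/dt = (Q/V) C_in − (Q/V + k) C; effective rate a = Q/V + k = 0.019704 + 0.0261 = 0.045804 s⁻¹.
C_ss = Q C_in/(Q + kV) = 2.5036 mol/L; C(t) = C_ss + (C₀ − C_ss) e^(−a t).
C(27.7) = 2.5036 + (-2.5036)·e^(−0.045804·27.7) = 2.5036 + (-2.5036)·0.28118 = 1.7997 mol/L.

1.80 mol/L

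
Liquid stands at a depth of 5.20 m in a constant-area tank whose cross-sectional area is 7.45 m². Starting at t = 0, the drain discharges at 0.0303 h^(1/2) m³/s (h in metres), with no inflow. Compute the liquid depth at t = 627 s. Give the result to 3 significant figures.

A dh/dt = −Q_out = −0.0303 √h.
This is separable: 2 d(√h)/dt = −0.0303/A, so √h = √h₀ − (0.0303/(2A)) t.
√h = √5.20 − 0.0303·627/(2·7.45) = 2.2804 − 1.2750 = 1.0053.
h = 1.0053² = 1.0106 m.

1.01 m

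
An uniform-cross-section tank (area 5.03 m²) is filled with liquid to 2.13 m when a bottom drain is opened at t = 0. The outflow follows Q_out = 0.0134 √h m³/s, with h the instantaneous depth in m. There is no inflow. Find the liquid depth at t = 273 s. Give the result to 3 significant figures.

1.20 m

Volume balance on the tank: A dh/dt = −0.0134 √h.
∫ h^(−1/2) dh = −(0.0134/A) ∫ dt, giving 2√h = 2√h₀ − (0.0134/A) t.
√h = √2.13 − 0.0134·273/(2·5.03) = 1.4595 − 0.36364 = 1.0958.
h = 1.0958² = 1.2008 m.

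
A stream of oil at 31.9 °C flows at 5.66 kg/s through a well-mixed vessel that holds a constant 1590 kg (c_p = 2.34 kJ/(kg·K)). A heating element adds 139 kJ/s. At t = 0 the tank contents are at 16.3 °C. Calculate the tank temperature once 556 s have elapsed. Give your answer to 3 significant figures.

Heat balance on the well-mixed liquid: M c_p dT/dt = ṁ c_p (T_in − T) + 139.
Rearrange: dT/dt = (T_ss − T)/τ with τ = M/ṁ = 280.92 s and T_ss = T_in + Q̇/(ṁ c_p) = 42.395 °C.
T approaches T_ss exponentially: T(t) = T_ss + (T₀ − T_ss) e^(−t/τ).
T(556) = 42.395 + (-26.095)·e^(−556/280.92) = 42.395 + (-26.095)·0.13818 = 38.789 °C.

38.8 °C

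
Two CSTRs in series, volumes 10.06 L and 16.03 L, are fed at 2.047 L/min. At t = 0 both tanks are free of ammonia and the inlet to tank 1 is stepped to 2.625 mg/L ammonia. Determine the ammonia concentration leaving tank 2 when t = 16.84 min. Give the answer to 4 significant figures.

Each tank obeys Vᵢ dCᵢ/dt = Q(Cᵢ₋₁ − Cᵢ), so τᵢ = Vᵢ/Q.
τ₁ = 10.06/2.047 = 4.91451 min; τ₂ = 16.03/2.047 = 7.83097 min.
Solving the cascade with C₁(0)=C₂(0)=0 gives C₂(t) = C_in[1 − (τ₁ e^(−t/τ₁) − τ₂ e^(−t/τ₂))/(τ₁ − τ₂)].
At t = 16.84: e^(−t/τ₁) = 0.0324976, e^(−t/τ₂) = 0.116433.
C₂ = 2.625·[1 − (4.91451·0.0324976 − 7.83097·0.116433)/(-2.91646)] = 2.625·0.742127 = 1.94808 mg/L.

1.948 mg/L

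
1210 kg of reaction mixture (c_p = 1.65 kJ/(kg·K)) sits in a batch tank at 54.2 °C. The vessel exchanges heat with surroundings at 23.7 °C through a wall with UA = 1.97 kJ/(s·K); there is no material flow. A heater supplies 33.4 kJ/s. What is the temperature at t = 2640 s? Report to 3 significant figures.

41.7 °C

First-law balance (no shaft work): M c_p dT/dt = −UA(T − T_amb) + Q̇.
dT/dt = (T_ss − T)/τ with T_ss = T_amb + Q̇/UA = 23.7 + 33.4/1.97 = 40.654 °C, τ = M c_p/UA = 1210·1.65/1.97 = 1013.5 s.
This is linear first-order; T(t) = T_ss + (T₀ − T_ss) e^(−t/τ).
T(2640) = 40.654 + (13.546)·0.073906 = 41.655 °C.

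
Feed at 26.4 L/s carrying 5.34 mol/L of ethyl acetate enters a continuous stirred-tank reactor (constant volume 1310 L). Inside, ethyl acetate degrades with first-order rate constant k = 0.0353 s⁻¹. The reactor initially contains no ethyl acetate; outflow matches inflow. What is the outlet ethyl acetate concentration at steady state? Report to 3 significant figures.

V dC/dt = Q(C_in − C) − k V C.
Steady state (dC/dt = 0): C_ss = Q C_in/(Q + kV) = C_in/(1 + kV/Q).
C_ss = 26.4·5.34/(26.4 + 0.0353·1310) = 140.98/72.643 = 1.9407 mol/L.

1.94 mol/L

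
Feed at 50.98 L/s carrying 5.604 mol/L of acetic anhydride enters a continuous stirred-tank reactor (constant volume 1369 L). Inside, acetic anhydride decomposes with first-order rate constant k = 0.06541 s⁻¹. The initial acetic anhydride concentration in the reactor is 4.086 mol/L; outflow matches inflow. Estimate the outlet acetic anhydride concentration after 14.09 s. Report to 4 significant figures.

V dC/dt = Q(C_in − C) − k V C.
This is linear with rate a = Q/V + k = 0.102649 s⁻¹.
C_ss = Q C_in/(Q + kV) = 2.03301 mol/L; C(t) = C_ss + (C₀ − C_ss) e^(−a t).
C(14.09) = 2.03301 + (2.05299)·e^(−0.102649·14.09) = 2.03301 + (2.05299)·0.235435 = 2.51636 mol/L.

2.516 mol/L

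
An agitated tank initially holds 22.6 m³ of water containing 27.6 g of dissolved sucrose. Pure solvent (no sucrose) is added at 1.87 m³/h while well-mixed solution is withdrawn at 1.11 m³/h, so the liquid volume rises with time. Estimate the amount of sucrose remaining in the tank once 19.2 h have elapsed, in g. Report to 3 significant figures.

Let m(t) be the amount of sucrose. Volume: V(t) = V₀ + (Q_in − Q_out) t = 22.6 + 0.76000 t; V(19.2) = 37.192 m³.
No sucrose enters, so dm/dt = −Q_out · (m/V).
dm/m = −Q_out dt/(V₀ + 0.76000 t); integrating gives ln(m/m₀) = −(Q_out/(Q_in−Q_out)) ln(V/V₀).
m = m₀ (V₀/V)^(Q_out/(Q_in−Q_out)) = 27.6 × (22.6/37.192)^(1.4605) = 13.333 g.

13.3 g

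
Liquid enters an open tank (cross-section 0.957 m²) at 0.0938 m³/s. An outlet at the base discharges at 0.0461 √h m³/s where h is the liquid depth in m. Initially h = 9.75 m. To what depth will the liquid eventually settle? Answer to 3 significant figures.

4.14 m

Level balance: A dh/dt = 0.0938 − 0.0461 √h. Setting dh/dt = 0:
Q_in = 0.0461 √h_ss ⇒ √h_ss = 0.0938/0.0461 = 2.0347.
h_ss = 2.0347² = 4.1400 m. (Since h₀ = 9.75 m > h_ss, the level will fall toward this value.)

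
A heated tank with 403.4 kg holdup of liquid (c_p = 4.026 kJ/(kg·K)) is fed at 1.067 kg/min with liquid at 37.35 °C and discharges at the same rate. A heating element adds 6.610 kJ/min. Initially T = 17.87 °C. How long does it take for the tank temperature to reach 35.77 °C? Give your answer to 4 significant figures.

M c_p dT/dt = ṁ c_p (T_in − T) + Q̇.
τ = M/ṁ = 378.069 min; T_ss = T_in + Q̇/(ṁ c_p) = 38.8887 °C.
T(t) = T_ss + (T₀ − T_ss) e^(−t/τ). Set T = 35.77:
e^(−t/τ) = (35.77 − 38.8887)/(17.87 − 38.8887) = 0.148379
t = −378.069 · ln(0.148379) = 721.352 min.

721.4 min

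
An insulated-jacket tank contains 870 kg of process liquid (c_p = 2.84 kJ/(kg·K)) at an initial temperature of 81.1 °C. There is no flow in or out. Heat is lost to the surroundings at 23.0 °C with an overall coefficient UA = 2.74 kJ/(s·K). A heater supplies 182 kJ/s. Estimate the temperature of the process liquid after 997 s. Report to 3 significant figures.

M c_p dT/dt = −UA(T − T_amb) + Q̇.
dT/dt = (T_ss − T)/τ with T_ss = T_amb + Q̇/UA = 23.0 + 182/2.74 = 89.423 °C, τ = M c_p/UA = 870·2.84/2.74 = 901.75 s.
This is linear first-order; T(t) = T_ss + (T₀ − T_ss) e^(−t/τ).
T(997) = 89.423 + (-8.3234)·0.33100 = 86.668 °C.

86.7 °C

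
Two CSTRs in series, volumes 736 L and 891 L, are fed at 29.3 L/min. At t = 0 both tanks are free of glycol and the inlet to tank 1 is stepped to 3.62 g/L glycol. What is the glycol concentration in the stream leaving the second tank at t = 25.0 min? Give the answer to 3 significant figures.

0.828 g/L

Each tank obeys Vᵢ dCᵢ/dt = Q(Cᵢ₋₁ − Cᵢ), so τᵢ = Vᵢ/Q.
τ₁ = 736/29.3 = 25.119 min; τ₂ = 891/29.3 = 30.410 min.
Tank 1: C₁ = C_in(1 − e^(−t/τ₁)). Tank 2 (τ₁ ≠ τ₂): C₂ = C_in[1 − (τ₁ e^(−t/τ₁) − τ₂ e^(−t/τ₂))/(τ₁ − τ₂)].
At t = 25.0: e^(−t/τ₁) = 0.36963, e^(−t/τ₂) = 0.43950.
C₂ = 3.62·[1 − (25.119·0.36963 − 30.410·0.43950)/(-5.2901)] = 3.62·0.22873 = 0.82799 g/L.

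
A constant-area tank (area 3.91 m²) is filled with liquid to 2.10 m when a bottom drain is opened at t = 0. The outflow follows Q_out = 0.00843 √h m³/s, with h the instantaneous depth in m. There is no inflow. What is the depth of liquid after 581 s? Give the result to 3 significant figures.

0.677 m

Unsteady balance on liquid volume: A dh/dt = −0.00843 √h.
This is separable: 2 d(√h)/dt = −0.00843/A, so √h = √h₀ − (0.00843/(2A)) t.
√h = √2.10 − 0.00843·581/(2·3.91) = 1.4491 − 0.62632 = 0.82282.
h = 0.82282² = 0.67703 m.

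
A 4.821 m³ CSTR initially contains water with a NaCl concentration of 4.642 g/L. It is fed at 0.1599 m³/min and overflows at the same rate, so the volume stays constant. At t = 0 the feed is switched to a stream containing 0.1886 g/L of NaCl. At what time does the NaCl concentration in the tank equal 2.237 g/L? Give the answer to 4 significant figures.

23.41 min

Species balance: V dC/dt = Q(C_in − C) ⇒ τ = V/Q = 30.1501 min.
C(t) = C_in + (C₀ − C_in) e^(−t/τ). Set C = 2.237 and solve for t:
e^(−t/τ) = (C − C_in)/(C₀ − C_in) = (2.237 − 0.1886)/(4.642 − 0.1886) = 0.459963
t = −τ ln(…) = 30.1501 × 0.776609 = 23.4148 min.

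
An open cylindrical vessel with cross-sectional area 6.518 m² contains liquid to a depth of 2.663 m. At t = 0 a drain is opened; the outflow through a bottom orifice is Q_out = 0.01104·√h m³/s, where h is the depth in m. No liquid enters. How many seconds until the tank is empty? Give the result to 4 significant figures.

With no inflow, A dh/dt = −0.01104 √h.
Separate and integrate: 2(√h − √h₀) = −(0.01104/A) t.
Set h = 0: 2√h₀ = (0.01104/A) t_empty ⇒ t_empty = 2A√h₀/0.01104.
t_empty = 2·6.518·√2.663/0.01104 = 13.0360·1.63187/0.01104 = 1926.91 s.

1927 s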